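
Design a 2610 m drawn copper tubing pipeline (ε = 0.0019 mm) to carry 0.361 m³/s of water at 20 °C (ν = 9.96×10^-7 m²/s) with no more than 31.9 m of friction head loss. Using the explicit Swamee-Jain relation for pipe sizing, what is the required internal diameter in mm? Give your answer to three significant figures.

D ≈ 403 mm

Swamee-Jain (Type III): D = 0.66·[ε^1.25·(LQ²/(gh_f))^4.75 + ν·Q^9.4·(L/(gh_f))^5.2]^0.04
LQ²/(gh_f) = 1.087; L/(gh_f) = 8.340
Term 1 = ε^1.25·(…)^4.75 = 1.05×10^-7; Term 2 = ν·Q^9.4·(…)^5.2 = 4.26×10^-6
D = 0.66·(1.05×10^-7 + 4.26×10^-6)^0.04 = 0.4028 m = 403 mm
Check: V = 2.83 m/s, Re = 1.15×10^6, f = 0.01147, h_f = 30.4 m ≈ 31.9 m ✓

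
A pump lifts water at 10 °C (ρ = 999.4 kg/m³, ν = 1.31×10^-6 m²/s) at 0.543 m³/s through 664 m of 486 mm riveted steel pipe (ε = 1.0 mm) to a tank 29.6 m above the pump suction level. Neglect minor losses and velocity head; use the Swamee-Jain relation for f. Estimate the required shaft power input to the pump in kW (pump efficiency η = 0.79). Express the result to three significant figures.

P_shaft ≈ 295 kW

V = 4Q/(πD²) = 2.927 m/s; Re = 1.09×10^6; ε/D = 0.00206; f = 0.02384
h_f = f(L/D)V²/2g = 14.22 m
Total head H = z + h_f = 29.6 + 14.22 = 43.82 m
P_hyd = ρgQH = 999.4·9.81·0.543·43.82 = 233.3 kW
P_shaft = P_hyd/η = 233.3/0.79 = 295.3 kW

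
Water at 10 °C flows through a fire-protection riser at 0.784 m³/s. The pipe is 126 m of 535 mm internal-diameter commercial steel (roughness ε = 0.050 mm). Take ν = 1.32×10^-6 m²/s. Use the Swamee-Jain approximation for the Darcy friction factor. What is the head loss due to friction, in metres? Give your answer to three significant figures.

h_f ≈ 1.91 m

V = 4Q/(πD²) = 4·0.784/(π·0.535²) = 3.488 m/s
Re = VD/ν = 3.488·0.535/1.32×10^-6 = 1.41×10^6 → turbulent
ε/D = 0.050/535 = 9.35×10^-5
Swamee-Jain: f = 0.01305
h_f = f(L/D)V²/(2g) = 0.01305·(126/0.535)·3.488²/(2·9.81) = 1.905 m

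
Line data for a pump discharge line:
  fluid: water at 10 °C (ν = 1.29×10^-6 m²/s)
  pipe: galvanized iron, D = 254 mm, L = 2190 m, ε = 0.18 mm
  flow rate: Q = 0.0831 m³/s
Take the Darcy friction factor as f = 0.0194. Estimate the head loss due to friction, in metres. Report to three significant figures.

V = 4Q/(πD²) = 4·0.0831/(π·0.254²) = 1.640 m/s
h_f = f(L/D)V²/(2g) = 0.01940·(2190/0.254)·1.640²/(2·9.81) = 22.93 m

h_f ≈ 22.9 m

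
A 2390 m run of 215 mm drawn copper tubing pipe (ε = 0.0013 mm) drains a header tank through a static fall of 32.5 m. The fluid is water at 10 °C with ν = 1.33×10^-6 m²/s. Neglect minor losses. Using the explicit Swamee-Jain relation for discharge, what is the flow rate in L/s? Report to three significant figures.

Swamee-Jain (Type II): Q = -0.965·√(gD⁵h_f/L)·ln[ε/(3.7D) + √(3.17ν²L/(gD³h_f))]
√(gD⁵h_f/L) = √(9.81·0.215⁵·32.5/2390) = 0.007828
ε/(3.7D) = 1.63×10^-6; √(3.17ν²L/(gD³h_f)) = 6.50×10^-5
Q = -0.965·0.007828·ln(6.667×10^-5) = 0.07264 m³/s
Check: V = 2.00 m/s, Re = 3.23×10^5, f = 0.01425, h_f = 32.3 m ≈ 32.5 m ✓

Q ≈ 72.6 L/s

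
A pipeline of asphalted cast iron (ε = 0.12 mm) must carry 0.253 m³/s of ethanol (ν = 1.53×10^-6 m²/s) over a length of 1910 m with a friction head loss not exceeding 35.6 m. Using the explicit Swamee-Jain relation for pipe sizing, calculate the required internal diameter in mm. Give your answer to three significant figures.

Swamee-Jain (Type III): D = 0.66·[ε^1.25·(LQ²/(gh_f))^4.75 + ν·Q^9.4·(L/(gh_f))^5.2]^0.04
LQ²/(gh_f) = 0.3501; L/(gh_f) = 5.469
Term 1 = ε^1.25·(…)^4.75 = 8.58×10^-8; Term 2 = ν·Q^9.4·(…)^5.2 = 2.58×10^-8
D = 0.66·(8.58×10^-8 + 2.58×10^-8)^0.04 = 0.3479 m = 348 mm
Check: V = 2.66 m/s, Re = 6.05×10^5, f = 0.01653, h_f = 32.8 m ≈ 35.6 m ✓

D ≈ 348 mm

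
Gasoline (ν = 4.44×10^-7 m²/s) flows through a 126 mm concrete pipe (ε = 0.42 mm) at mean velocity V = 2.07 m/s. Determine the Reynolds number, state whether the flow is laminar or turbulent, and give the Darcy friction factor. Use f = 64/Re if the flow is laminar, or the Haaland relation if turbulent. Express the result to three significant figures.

Re ≈ 5.87×10^5; turbulent; f ≈ 0.0272

Re = VD/ν = 2.070·0.126/4.44×10^-7 = 5.87×10^5
Re > 4000 → turbulent; ε/D = 0.00333
Haaland: f = 0.02721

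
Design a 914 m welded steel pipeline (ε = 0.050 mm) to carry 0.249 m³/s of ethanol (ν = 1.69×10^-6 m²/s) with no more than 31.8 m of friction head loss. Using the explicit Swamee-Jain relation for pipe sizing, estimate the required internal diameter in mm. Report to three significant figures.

Swamee-Jain (Type III): D = 0.66·[ε^1.25·(LQ²/(gh_f))^4.75 + ν·Q^9.4·(L/(gh_f))^5.2]^0.04
LQ²/(gh_f) = 0.1817; L/(gh_f) = 2.930
Term 1 = ε^1.25·(…)^4.75 = 1.27×10^-9; Term 2 = ν·Q^9.4·(…)^5.2 = 9.55×10^-10
D = 0.66·(1.27×10^-9 + 9.55×10^-10)^0.04 = 0.2975 m = 297 mm
Check: V = 3.58 m/s, Re = 6.31×10^5, f = 0.01490, h_f = 29.9 m ≈ 31.8 m ✓

D ≈ 297 mm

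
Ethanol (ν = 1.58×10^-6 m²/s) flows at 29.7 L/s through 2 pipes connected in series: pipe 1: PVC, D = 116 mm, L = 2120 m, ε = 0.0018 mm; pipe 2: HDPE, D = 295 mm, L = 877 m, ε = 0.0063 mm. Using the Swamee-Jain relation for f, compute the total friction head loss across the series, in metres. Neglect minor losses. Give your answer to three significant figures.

Pipe 1: V = 2.810 m/s, Re = 2.06×10^5, ε/D = 1.55×10^-5, f = 0.01558, h_1 = f(L/D)V²/2g = 114.6 m
Pipe 2: V = 0.4345 m/s, Re = 8.11×10^4, ε/D = 2.14×10^-5, f = 0.01879, h_2 = f(L/D)V²/2g = 0.5375 m
Series → Q common, losses add: H = Σh = 115.2 m

H ≈ 115 m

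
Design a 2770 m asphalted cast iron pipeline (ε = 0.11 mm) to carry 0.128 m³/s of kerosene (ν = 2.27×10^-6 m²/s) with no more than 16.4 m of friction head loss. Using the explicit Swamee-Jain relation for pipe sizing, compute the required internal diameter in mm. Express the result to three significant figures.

Swamee-Jain (Type III): D = 0.66·[ε^1.25·(LQ²/(gh_f))^4.75 + ν·Q^9.4·(L/(gh_f))^5.2]^0.04
LQ²/(gh_f) = 0.2821; L/(gh_f) = 17.22
Term 1 = ε^1.25·(…)^4.75 = 2.76×10^-8; Term 2 = ν·Q^9.4·(…)^5.2 = 2.46×10^-8
D = 0.66·(2.76×10^-8 + 2.46×10^-8)^0.04 = 0.3375 m = 337 mm
Check: V = 1.43 m/s, Re = 2.13×10^5, f = 0.01783, h_f = 15.3 m ≈ 16.4 m ✓

D ≈ 337 mm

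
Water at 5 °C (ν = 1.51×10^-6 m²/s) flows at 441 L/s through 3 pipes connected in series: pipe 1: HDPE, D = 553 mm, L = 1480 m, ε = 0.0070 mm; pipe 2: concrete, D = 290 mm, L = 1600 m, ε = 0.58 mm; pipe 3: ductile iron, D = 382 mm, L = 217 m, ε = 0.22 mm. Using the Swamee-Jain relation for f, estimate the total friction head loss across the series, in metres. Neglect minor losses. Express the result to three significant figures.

H ≈ 310 m

Pipe 1: V = 1.836 m/s, Re = 6.72×10^5, ε/D = 1.27×10^-5, f = 0.01267, h_1 = f(L/D)V²/2g = 5.825 m
Pipe 2: V = 6.677 m/s, Re = 1.28×10^6, ε/D = 0.00200, f = 0.02363, h_2 = f(L/D)V²/2g = 296.2 m
Pipe 3: V = 3.848 m/s, Re = 9.73×10^5, ε/D = 5.76×10^-4, f = 0.01781, h_3 = f(L/D)V²/2g = 7.633 m
Series → Q common, losses add: H = Σh = 309.6 m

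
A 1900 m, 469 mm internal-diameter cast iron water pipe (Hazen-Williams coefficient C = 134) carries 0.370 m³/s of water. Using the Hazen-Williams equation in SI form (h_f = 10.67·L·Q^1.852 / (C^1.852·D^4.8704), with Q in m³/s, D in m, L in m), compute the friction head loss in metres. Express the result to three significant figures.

h_f ≈ 14.8 m

h_f = 10.67·1900·0.370^1.852 / (134^1.852·0.469^4.8704) = 14.77 m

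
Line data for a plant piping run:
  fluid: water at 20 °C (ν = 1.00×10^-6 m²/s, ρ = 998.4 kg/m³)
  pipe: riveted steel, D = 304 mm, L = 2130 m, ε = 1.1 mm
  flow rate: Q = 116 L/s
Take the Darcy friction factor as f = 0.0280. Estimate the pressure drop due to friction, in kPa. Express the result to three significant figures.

V = 4Q/(πD²) = 4·0.116/(π·0.304²) = 1.598 m/s
h_f = f(L/D)V²/(2g) = 0.02800·(2130/0.304)·1.598²/(2·9.81) = 25.54 m
Δp = ρg·h_f = 998.4·9.81·25.54 = 250.1 kPa

Δp ≈ 250 kPa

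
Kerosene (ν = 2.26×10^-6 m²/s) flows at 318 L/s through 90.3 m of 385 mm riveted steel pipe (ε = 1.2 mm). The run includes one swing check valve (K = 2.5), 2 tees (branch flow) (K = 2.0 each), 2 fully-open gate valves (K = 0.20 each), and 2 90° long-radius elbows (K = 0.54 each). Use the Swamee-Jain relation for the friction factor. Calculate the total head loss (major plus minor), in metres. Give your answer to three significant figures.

V = 4Q/(πD²) = 2.732 m/s; V²/2g = 0.3803 m
Re = 4.65×10^5, ε/D = 0.00312 → f = 0.02685 (Swamee-Jain)
Major: h_f = f(L/D)·V²/2g = 0.02685·234.5·0.3803 = 2.395 m
Minor: ΣK = 7.98; h_m = ΣK·V²/2g = 3.035 m
Total H_L = 2.395 + 3.035 = 5.429 m

H_L ≈ 5.43 m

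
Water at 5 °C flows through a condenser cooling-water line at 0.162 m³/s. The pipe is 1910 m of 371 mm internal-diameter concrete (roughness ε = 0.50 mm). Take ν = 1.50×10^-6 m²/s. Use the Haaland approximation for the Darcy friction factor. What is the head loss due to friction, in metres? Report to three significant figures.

h_f ≈ 12.8 m

V = 4Q/(πD²) = 4·0.162/(π·0.371²) = 1.499 m/s
Re = VD/ν = 1.499·0.371/1.50×10^-6 = 3.71×10^5 → turbulent
ε/D = 0.50/371 = 0.00135
Haaland: f = 0.02175
h_f = f(L/D)V²/(2g) = 0.02175·(1910/0.371)·1.499²/(2·9.81) = 12.82 m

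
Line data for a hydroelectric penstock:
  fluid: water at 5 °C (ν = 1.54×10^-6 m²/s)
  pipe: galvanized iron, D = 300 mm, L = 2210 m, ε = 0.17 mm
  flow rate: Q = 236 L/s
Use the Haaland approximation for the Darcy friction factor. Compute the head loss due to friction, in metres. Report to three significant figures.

V = 4Q/(πD²) = 4·0.236/(π·0.300²) = 3.339 m/s
Re = VD/ν = 3.339·0.300/1.54×10^-6 = 6.50×10^5 → turbulent
ε/D = 0.17/300 = 5.67×10^-4
Haaland: f = 0.01782
h_f = f(L/D)V²/(2g) = 0.01782·(2210/0.300)·3.339²/(2·9.81) = 74.58 m

h_f ≈ 74.6 m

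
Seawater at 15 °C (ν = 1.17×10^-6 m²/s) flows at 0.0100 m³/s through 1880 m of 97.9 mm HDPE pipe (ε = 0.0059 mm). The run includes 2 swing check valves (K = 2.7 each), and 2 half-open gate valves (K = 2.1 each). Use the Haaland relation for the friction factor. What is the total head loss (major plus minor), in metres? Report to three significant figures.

H_L ≈ 31.5 m

V = 4Q/(πD²) = 1.328 m/s; V²/2g = 0.08995 m
Re = 1.11×10^5, ε/D = 6.03×10^-5 → f = 0.01771 (Haaland)
Major: h_f = f(L/D)·V²/2g = 0.01771·19203·0.08995 = 30.59 m
Minor: ΣK = 9.60; h_m = ΣK·V²/2g = 0.8635 m
Total H_L = 30.59 + 0.8635 = 31.46 m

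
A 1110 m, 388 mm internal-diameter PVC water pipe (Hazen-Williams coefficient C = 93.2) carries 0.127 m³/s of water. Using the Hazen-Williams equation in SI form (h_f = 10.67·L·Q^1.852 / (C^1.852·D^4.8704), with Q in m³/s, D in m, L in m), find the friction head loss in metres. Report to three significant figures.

h_f = 10.67·1110·0.127^1.852 / (93.2^1.852·0.388^4.8704) = 5.874 m

h_f ≈ 5.87 m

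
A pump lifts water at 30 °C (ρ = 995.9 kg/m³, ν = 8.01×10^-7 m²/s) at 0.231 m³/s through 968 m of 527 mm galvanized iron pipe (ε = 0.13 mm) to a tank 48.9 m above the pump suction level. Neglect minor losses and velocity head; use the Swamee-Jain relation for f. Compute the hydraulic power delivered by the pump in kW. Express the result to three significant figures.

V = 4Q/(πD²) = 1.059 m/s; Re = 6.97×10^5; ε/D = 2.47×10^-4; f = 0.01557
h_f = f(L/D)V²/2g = 1.634 m
Total head H = z + h_f = 48.9 + 1.634 = 50.53 m
P_hyd = ρgQH = 995.9·9.81·0.231·50.53 = 114.0 kW

P_hyd ≈ 114 kW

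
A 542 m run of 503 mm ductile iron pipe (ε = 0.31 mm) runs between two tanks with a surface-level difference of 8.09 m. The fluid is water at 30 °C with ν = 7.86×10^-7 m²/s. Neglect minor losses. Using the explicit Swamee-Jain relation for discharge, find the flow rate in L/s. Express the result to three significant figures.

Swamee-Jain (Type II): Q = -0.965·√(gD⁵h_f/L)·ln[ε/(3.7D) + √(3.17ν²L/(gD³h_f))]
√(gD⁵h_f/L) = √(9.81·0.503⁵·8.09/542) = 0.06866
ε/(3.7D) = 1.67×10^-4; √(3.17ν²L/(gD³h_f)) = 1.03×10^-5
Q = -0.965·0.06866·ln(1.768×10^-4) = 0.5725 m³/s
Check: V = 2.88 m/s, Re = 1.84×10^6, f = 0.01782, h_f = 8.12 m ≈ 8.09 m ✓

Q ≈ 573 L/s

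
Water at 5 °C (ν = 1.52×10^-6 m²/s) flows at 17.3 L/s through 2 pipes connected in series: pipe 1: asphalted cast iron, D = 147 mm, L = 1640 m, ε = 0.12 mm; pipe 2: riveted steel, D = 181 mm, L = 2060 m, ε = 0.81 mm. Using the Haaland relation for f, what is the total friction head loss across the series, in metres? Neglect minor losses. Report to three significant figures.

Pipe 1: V = 1.019 m/s, Re = 9.86×10^4, ε/D = 8.16×10^-4, f = 0.02134, h_1 = f(L/D)V²/2g = 12.61 m
Pipe 2: V = 0.6724 m/s, Re = 8.01×10^4, ε/D = 0.00448, f = 0.03056, h_2 = f(L/D)V²/2g = 8.014 m
Series → Q common, losses add: H = Σh = 20.62 m

H ≈ 20.6 m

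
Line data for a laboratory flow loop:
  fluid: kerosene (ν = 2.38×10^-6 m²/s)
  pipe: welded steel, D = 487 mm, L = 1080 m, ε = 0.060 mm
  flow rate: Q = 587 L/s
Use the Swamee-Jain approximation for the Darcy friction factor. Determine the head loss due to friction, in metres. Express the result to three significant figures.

V = 4Q/(πD²) = 4·0.587/(π·0.487²) = 3.151 m/s
Re = VD/ν = 3.151·0.487/2.38×10^-6 = 6.45×10^5 → turbulent
ε/D = 0.060/487 = 1.23×10^-4
Swamee-Jain: f = 0.01436
h_f = f(L/D)V²/(2g) = 0.01436·(1080/0.487)·3.151²/(2·9.81) = 16.12 m

h_f ≈ 16.1 m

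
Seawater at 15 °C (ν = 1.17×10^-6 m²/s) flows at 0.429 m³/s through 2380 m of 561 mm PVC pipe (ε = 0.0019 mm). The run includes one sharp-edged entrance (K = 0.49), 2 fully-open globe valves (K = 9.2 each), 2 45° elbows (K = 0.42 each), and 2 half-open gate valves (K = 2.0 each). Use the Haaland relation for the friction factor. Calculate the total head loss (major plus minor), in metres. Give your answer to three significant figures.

V = 4Q/(πD²) = 1.736 m/s; V²/2g = 0.1535 m
Re = 8.32×10^5, ε/D = 3.39×10^-6 → f = 0.01200 (Haaland)
Major: h_f = f(L/D)·V²/2g = 0.01200·4242·0.1535 = 7.817 m
Minor: ΣK = 23.7; h_m = ΣK·V²/2g = 3.643 m
Total H_L = 7.817 + 3.643 = 11.46 m

H_L ≈ 11.5 m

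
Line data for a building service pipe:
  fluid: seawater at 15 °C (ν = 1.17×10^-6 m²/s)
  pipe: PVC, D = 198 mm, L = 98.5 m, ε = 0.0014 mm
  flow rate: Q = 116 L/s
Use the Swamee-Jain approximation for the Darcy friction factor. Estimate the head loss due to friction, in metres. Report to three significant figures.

h_f ≈ 4.56 m

V = 4Q/(πD²) = 4·0.116/(π·0.198²) = 3.767 m/s
Re = VD/ν = 3.767·0.198/1.17×10^-6 = 6.38×10^5 → turbulent
ε/D = 0.0014/198 = 7.07×10^-6
Swamee-Jain: f = 0.01267
h_f = f(L/D)V²/(2g) = 0.01267·(98.5/0.198)·3.767²/(2·9.81) = 4.560 m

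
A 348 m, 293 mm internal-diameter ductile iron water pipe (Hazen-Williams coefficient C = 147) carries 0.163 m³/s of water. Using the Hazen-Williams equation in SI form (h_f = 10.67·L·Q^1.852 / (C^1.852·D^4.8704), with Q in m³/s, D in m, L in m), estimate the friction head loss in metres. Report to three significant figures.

h_f = 10.67·348·0.163^1.852 / (147^1.852·0.293^4.8704) = 4.936 m

h_f ≈ 4.94 m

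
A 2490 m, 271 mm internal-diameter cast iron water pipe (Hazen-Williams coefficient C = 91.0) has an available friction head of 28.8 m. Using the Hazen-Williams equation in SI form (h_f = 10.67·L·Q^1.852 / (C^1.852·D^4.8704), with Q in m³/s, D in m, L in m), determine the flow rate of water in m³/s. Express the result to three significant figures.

Rearranging: Q = [h_f·C^1.852·D^4.8704 / (10.67·L)]^(1/1.852)
Q = [28.8·91.0^1.852·0.271^4.8704 / (10.67·2490)]^0.540 = 0.07360 m³/s

Q ≈ 0.0736 m³/s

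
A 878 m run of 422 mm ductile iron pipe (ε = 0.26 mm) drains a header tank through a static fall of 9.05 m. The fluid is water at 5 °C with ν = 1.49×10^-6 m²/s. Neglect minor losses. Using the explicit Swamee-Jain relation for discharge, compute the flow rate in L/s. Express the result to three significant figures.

Swamee-Jain (Type II): Q = -0.965·√(gD⁵h_f/L)·ln[ε/(3.7D) + √(3.17ν²L/(gD³h_f))]
√(gD⁵h_f/L) = √(9.81·0.422⁵·9.05/878) = 0.03679
ε/(3.7D) = 1.67×10^-4; √(3.17ν²L/(gD³h_f)) = 3.04×10^-5
Q = -0.965·0.03679·ln(1.969×10^-4) = 0.3029 m³/s
Check: V = 2.17 m/s, Re = 6.13×10^5, f = 0.01831, h_f = 9.11 m ≈ 9.05 m ✓

Q ≈ 303 L/s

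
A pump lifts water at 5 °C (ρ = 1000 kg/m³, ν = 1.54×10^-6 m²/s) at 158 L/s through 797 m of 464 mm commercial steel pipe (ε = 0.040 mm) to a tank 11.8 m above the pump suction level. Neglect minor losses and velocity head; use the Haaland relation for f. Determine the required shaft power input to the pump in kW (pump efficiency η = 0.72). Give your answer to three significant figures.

V = 4Q/(πD²) = 0.9344 m/s; Re = 2.82×10^5; ε/D = 8.62×10^-5; f = 0.01525
h_f = f(L/D)V²/2g = 1.166 m
Total head H = z + h_f = 11.8 + 1.166 = 12.97 m
P_hyd = ρgQH = 1000·9.81·0.158·12.97 = 20.10 kW
P_shaft = P_hyd/η = 20.10/0.72 = 27.91 kW

P_shaft ≈ 27.9 kW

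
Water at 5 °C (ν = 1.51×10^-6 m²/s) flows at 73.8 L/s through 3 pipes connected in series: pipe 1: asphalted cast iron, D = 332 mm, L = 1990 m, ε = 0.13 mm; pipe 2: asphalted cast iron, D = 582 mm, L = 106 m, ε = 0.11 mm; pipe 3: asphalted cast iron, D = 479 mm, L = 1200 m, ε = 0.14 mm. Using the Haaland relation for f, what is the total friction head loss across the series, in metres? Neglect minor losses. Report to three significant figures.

H ≈ 4.44 m

Pipe 1: V = 0.8525 m/s, Re = 1.87×10^5, ε/D = 3.92×10^-4, f = 0.01816, h_1 = f(L/D)V²/2g = 4.033 m
Pipe 2: V = 0.2774 m/s, Re = 1.07×10^5, ε/D = 1.89×10^-4, f = 0.01847, h_2 = f(L/D)V²/2g = 0.01320 m
Pipe 3: V = 0.4095 m/s, Re = 1.30×10^5, ε/D = 2.92×10^-4, f = 0.01844, h_3 = f(L/D)V²/2g = 0.3949 m
Series → Q common, losses add: H = Σh = 4.441 m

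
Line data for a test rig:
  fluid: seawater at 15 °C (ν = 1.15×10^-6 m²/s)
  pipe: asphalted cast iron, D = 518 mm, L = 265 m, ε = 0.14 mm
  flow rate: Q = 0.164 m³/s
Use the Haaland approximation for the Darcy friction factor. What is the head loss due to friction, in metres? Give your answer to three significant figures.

V = 4Q/(πD²) = 4·0.164/(π·0.518²) = 0.7782 m/s
Re = VD/ν = 0.7782·0.518/1.15×10^-6 = 3.51×10^5 → turbulent
ε/D = 0.14/518 = 2.70×10^-4
Haaland: f = 0.01636
h_f = f(L/D)V²/(2g) = 0.01636·(265/0.518)·0.7782²/(2·9.81) = 0.2583 m

h_f ≈ 0.258 m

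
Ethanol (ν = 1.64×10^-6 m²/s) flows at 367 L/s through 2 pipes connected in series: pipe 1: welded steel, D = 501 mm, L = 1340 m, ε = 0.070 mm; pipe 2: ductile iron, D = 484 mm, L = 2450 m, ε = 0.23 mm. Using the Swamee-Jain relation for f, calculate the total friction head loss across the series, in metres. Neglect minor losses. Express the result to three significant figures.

H ≈ 24.9 m

Pipe 1: V = 1.862 m/s, Re = 5.69×10^5, ε/D = 1.40×10^-4, f = 0.01472, h_1 = f(L/D)V²/2g = 6.956 m
Pipe 2: V = 1.995 m/s, Re = 5.89×10^5, ε/D = 4.75×10^-4, f = 0.01748, h_2 = f(L/D)V²/2g = 17.94 m
Series → Q common, losses add: H = Σh = 24.90 m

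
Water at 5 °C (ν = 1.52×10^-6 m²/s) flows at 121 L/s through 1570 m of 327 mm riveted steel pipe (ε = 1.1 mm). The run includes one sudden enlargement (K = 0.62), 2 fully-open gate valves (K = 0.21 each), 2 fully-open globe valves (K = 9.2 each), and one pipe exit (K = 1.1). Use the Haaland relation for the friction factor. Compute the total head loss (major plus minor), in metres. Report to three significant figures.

H_L ≈ 16.1 m

V = 4Q/(πD²) = 1.441 m/s; V²/2g = 0.1058 m
Re = 3.10×10^5, ε/D = 0.00336 → f = 0.02744 (Haaland)
Major: h_f = f(L/D)·V²/2g = 0.02744·4801·0.1058 = 13.94 m
Minor: ΣK = 20.5; h_m = ΣK·V²/2g = 2.173 m
Total H_L = 13.94 + 2.173 = 16.11 m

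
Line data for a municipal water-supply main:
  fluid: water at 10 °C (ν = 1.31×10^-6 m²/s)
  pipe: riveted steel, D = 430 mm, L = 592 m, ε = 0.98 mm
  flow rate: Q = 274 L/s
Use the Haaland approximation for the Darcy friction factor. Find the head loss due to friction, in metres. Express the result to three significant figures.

h_f ≈ 6.13 m

V = 4Q/(πD²) = 4·0.274/(π·0.430²) = 1.887 m/s
Re = VD/ν = 1.887·0.430/1.31×10^-6 = 6.19×10^5 → turbulent
ε/D = 0.98/430 = 0.00228
Haaland: f = 0.02454
h_f = f(L/D)V²/(2g) = 0.02454·(592/0.430)·1.887²/(2·9.81) = 6.131 m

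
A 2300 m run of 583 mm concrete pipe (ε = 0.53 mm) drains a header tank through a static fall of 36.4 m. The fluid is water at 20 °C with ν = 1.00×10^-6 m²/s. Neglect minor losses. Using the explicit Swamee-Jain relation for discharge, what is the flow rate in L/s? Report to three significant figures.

Swamee-Jain (Type II): Q = -0.965·√(gD⁵h_f/L)·ln[ε/(3.7D) + √(3.17ν²L/(gD³h_f))]
√(gD⁵h_f/L) = √(9.81·0.583⁵·36.4/2300) = 0.1023
ε/(3.7D) = 2.46×10^-4; √(3.17ν²L/(gD³h_f)) = 1.02×10^-5
Q = -0.965·0.1023·ln(2.559×10^-4) = 0.8162 m³/s
Check: V = 3.06 m/s, Re = 1.78×10^6, f = 0.01944, h_f = 36.5 m ≈ 36.4 m ✓

Q ≈ 816 L/s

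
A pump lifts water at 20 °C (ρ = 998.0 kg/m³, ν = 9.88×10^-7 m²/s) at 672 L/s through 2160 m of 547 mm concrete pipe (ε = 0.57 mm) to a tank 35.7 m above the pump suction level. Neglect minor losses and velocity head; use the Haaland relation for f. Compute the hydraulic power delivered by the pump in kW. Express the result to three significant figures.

V = 4Q/(πD²) = 2.860 m/s; Re = 1.58×10^6; ε/D = 0.00104; f = 0.02004
h_f = f(L/D)V²/2g = 32.98 m
Total head H = z + h_f = 35.7 + 32.98 = 68.68 m
P_hyd = ρgQH = 998.0·9.81·0.672·68.68 = 451.8 kW

P_hyd ≈ 452 kW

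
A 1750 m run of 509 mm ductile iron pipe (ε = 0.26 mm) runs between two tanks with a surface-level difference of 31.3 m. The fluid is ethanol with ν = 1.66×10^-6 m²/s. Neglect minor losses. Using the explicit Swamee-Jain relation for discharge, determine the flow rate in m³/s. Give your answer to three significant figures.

Q ≈ 0.654 m³/s

Swamee-Jain (Type II): Q = -0.965·√(gD⁵h_f/L)·ln[ε/(3.7D) + √(3.17ν²L/(gD³h_f))]
√(gD⁵h_f/L) = √(9.81·0.509⁵·31.3/1750) = 0.07743
ε/(3.7D) = 1.38×10^-4; √(3.17ν²L/(gD³h_f)) = 1.94×10^-5
Q = -0.965·0.07743·ln(1.575×10^-4) = 0.6542 m³/s
Check: V = 3.22 m/s, Re = 9.86×10^5, f = 0.01738, h_f = 31.5 m ≈ 31.3 m ✓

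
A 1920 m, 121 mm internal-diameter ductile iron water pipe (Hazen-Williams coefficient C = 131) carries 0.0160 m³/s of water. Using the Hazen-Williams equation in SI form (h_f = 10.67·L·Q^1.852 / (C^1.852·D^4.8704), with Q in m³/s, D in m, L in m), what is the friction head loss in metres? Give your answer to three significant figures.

h_f ≈ 34.0 m

h_f = 10.67·1920·0.0160^1.852 / (131^1.852·0.121^4.8704) = 34.00 m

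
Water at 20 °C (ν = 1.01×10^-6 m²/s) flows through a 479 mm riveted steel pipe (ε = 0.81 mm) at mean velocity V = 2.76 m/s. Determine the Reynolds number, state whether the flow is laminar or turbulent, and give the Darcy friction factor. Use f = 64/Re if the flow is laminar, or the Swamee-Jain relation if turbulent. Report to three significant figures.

Re ≈ 1.31×10^6; turbulent; f ≈ 0.0226

Re = VD/ν = 2.760·0.479/1.01×10^-6 = 1.31×10^6
Re > 4000 → turbulent; ε/D = 0.00169
Swamee-Jain: f = 0.02264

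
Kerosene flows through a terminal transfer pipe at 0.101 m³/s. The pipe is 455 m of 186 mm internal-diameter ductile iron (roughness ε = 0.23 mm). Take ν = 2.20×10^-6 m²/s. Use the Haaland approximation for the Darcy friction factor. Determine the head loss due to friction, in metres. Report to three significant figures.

h_f ≈ 36.9 m

V = 4Q/(πD²) = 4·0.101/(π·0.186²) = 3.717 m/s
Re = VD/ν = 3.717·0.186/2.20×10^-6 = 3.14×10^5 → turbulent
ε/D = 0.23/186 = 0.00124
Haaland: f = 0.02144
h_f = f(L/D)V²/(2g) = 0.02144·(455/0.186)·3.717²/(2·9.81) = 36.93 m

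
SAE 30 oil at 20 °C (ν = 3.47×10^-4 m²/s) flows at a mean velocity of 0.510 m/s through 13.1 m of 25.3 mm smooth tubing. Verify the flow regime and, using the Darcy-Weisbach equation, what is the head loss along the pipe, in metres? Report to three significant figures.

h_f ≈ 11.8 m

Re = VD/ν = 0.510·0.02530/3.47×10^-4 = 37.2 → laminar (Re < 2300)
f = 64/Re = 1.721
h_f = f(L/D)V²/(2g) = 1.721·(13.1/0.02530)·0.510²/(2·9.81) = 11.81 m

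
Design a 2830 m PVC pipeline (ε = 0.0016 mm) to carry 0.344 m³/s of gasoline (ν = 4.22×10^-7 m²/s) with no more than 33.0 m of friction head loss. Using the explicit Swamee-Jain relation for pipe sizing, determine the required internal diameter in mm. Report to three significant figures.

Swamee-Jain (Type III): D = 0.66·[ε^1.25·(LQ²/(gh_f))^4.75 + ν·Q^9.4·(L/(gh_f))^5.2]^0.04
LQ²/(gh_f) = 1.034; L/(gh_f) = 8.742
Term 1 = ε^1.25·(…)^4.75 = 6.68×10^-8; Term 2 = ν·Q^9.4·(…)^5.2 = 1.46×10^-6
D = 0.66·(6.68×10^-8 + 1.46×10^-6)^0.04 = 0.3863 m = 386 mm
Check: V = 2.93 m/s, Re = 2.69×10^6, f = 0.01009, h_f = 32.4 m ≈ 33.0 m ✓

D ≈ 386 mm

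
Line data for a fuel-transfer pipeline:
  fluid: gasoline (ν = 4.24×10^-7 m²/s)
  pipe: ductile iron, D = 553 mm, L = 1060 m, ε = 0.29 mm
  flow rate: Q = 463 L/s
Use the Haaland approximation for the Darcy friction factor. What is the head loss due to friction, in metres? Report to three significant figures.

h_f ≈ 6.20 m

V = 4Q/(πD²) = 4·0.463/(π·0.553²) = 1.928 m/s
Re = VD/ν = 1.928·0.553/4.24×10^-7 = 2.51×10^6 → turbulent
ε/D = 0.29/553 = 5.24×10^-4
Haaland: f = 0.01709
h_f = f(L/D)V²/(2g) = 0.01709·(1060/0.553)·1.928²/(2·9.81) = 6.203 m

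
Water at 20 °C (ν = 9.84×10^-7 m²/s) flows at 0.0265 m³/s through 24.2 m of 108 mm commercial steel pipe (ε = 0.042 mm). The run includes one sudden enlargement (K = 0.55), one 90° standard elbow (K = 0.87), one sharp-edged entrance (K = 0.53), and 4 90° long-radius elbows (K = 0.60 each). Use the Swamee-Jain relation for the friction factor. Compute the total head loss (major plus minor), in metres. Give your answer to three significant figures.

H_L ≈ 3.54 m

V = 4Q/(πD²) = 2.893 m/s; V²/2g = 0.4265 m
Re = 3.17×10^5, ε/D = 3.89×10^-4 → f = 0.01758 (Swamee-Jain)
Major: h_f = f(L/D)·V²/2g = 0.01758·224.1·0.4265 = 1.680 m
Minor: ΣK = 4.35; h_m = ΣK·V²/2g = 1.855 m
Total H_L = 1.680 + 1.855 = 3.535 m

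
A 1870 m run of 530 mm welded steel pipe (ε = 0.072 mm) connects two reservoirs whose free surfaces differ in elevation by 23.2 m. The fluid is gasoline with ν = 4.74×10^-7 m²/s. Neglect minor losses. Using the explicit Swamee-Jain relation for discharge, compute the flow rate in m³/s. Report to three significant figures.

Q ≈ 0.692 m³/s

Swamee-Jain (Type II): Q = -0.965·√(gD⁵h_f/L)·ln[ε/(3.7D) + √(3.17ν²L/(gD³h_f))]
√(gD⁵h_f/L) = √(9.81·0.530⁵·23.2/1870) = 0.07134
ε/(3.7D) = 3.67×10^-5; √(3.17ν²L/(gD³h_f)) = 6.27×10^-6
Q = -0.965·0.07134·ln(4.299×10^-5) = 0.6922 m³/s
Check: V = 3.14 m/s, Re = 3.51×10^6, f = 0.01318, h_f = 23.3 m ≈ 23.2 m ✓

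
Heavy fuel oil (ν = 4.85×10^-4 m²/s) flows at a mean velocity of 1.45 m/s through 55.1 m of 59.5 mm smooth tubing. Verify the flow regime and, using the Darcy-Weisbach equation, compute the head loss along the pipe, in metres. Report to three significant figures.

Re = VD/ν = 1.45·0.05950/4.85×10^-4 = 178 → laminar (Re < 2300)
f = 64/Re = 0.3598
h_f = f(L/D)V²/(2g) = 0.3598·(55.1/0.05950)·1.45²/(2·9.81) = 35.70 m

h_f ≈ 35.7 m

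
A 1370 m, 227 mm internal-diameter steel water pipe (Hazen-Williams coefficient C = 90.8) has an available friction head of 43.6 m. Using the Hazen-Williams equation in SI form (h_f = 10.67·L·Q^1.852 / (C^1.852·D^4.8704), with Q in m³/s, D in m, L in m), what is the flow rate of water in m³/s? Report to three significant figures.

Rearranging: Q = [h_f·C^1.852·D^4.8704 / (10.67·L)]^(1/1.852)
Q = [43.6·90.8^1.852·0.227^4.8704 / (10.67·1370)]^0.540 = 0.07961 m³/s

Q ≈ 0.0796 m³/s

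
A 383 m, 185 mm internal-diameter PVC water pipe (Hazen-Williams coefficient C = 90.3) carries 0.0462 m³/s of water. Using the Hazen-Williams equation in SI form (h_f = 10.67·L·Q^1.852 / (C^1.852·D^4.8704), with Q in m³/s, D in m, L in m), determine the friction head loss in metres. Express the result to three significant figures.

h_f = 10.67·383·0.0462^1.852 / (90.3^1.852·0.185^4.8704) = 12.18 m

h_f ≈ 12.2 m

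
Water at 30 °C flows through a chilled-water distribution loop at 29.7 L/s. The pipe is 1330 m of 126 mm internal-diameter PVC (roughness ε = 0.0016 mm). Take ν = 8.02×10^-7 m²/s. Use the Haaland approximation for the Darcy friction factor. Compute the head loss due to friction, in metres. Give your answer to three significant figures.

V = 4Q/(πD²) = 4·0.0297/(π·0.126²) = 2.382 m/s
Re = VD/ν = 2.382·0.126/8.02×10^-7 = 3.74×10^5 → turbulent
ε/D = 0.0016/126 = 1.27×10^-5
Haaland: f = 0.01389
h_f = f(L/D)V²/(2g) = 0.01389·(1330/0.126)·2.382²/(2·9.81) = 42.39 m

h_f ≈ 42.4 m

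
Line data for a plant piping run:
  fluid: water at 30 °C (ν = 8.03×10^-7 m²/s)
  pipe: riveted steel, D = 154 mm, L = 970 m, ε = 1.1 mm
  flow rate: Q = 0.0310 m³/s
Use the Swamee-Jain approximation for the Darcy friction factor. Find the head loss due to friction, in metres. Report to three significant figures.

V = 4Q/(πD²) = 4·0.0310/(π·0.154²) = 1.664 m/s
Re = VD/ν = 1.664·0.154/8.03×10^-7 = 3.19×10^5 → turbulent
ε/D = 1.1/154 = 0.00714
Swamee-Jain: f = 0.03429
h_f = f(L/D)V²/(2g) = 0.03429·(970/0.154)·1.664²/(2·9.81) = 30.49 m

h_f ≈ 30.5 m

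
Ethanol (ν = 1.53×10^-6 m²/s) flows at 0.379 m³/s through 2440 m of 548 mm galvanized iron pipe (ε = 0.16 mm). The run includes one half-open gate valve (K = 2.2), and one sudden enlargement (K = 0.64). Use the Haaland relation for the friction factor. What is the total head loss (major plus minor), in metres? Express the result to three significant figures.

V = 4Q/(πD²) = 1.607 m/s; V²/2g = 0.1316 m
Re = 5.76×10^5, ε/D = 2.92×10^-4 → f = 0.01595 (Haaland)
Major: h_f = f(L/D)·V²/2g = 0.01595·4453·0.1316 = 9.346 m
Minor: ΣK = 2.84; h_m = ΣK·V²/2g = 0.3738 m
Total H_L = 9.346 + 0.3738 = 9.720 m

H_L ≈ 9.72 m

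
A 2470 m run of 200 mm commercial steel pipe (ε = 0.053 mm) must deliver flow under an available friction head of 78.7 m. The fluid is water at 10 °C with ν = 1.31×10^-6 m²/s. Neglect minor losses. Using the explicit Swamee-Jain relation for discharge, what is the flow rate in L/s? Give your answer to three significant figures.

Swamee-Jain (Type II): Q = -0.965·√(gD⁵h_f/L)·ln[ε/(3.7D) + √(3.17ν²L/(gD³h_f))]
√(gD⁵h_f/L) = √(9.81·0.200⁵·78.7/2470) = 0.01000
ε/(3.7D) = 7.16×10^-5; √(3.17ν²L/(gD³h_f)) = 4.66×10^-5
Q = -0.965·0.01000·ln(1.183×10^-4) = 0.08727 m³/s
Check: V = 2.78 m/s, Re = 4.24×10^5, f = 0.01629, h_f = 79.1 m ≈ 78.7 m ✓

Q ≈ 87.3 L/s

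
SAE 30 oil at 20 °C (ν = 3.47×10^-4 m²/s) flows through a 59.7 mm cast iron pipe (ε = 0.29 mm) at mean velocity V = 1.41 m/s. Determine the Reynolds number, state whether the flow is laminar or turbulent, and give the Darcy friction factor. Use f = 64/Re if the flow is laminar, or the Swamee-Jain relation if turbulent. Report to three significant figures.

Re ≈ 243; laminar; f = 64/Re ≈ 0.264

Re = VD/ν = 1.410·0.0597/3.47×10^-4 = 243
Re < 2300 → laminar → f = 64/Re = 0.2638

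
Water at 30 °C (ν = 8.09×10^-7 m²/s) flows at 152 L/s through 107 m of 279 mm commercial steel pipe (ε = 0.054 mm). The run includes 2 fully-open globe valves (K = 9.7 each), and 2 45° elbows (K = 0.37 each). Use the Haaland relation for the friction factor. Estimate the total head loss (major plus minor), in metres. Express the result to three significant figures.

V = 4Q/(πD²) = 2.486 m/s; V²/2g = 0.3151 m
Re = 8.57×10^5, ε/D = 1.94×10^-4 → f = 0.01465 (Haaland)
Major: h_f = f(L/D)·V²/2g = 0.01465·383.5·0.3151 = 1.770 m
Minor: ΣK = 20.1; h_m = ΣK·V²/2g = 6.345 m
Total H_L = 1.770 + 6.345 = 8.116 m

H_L ≈ 8.12 m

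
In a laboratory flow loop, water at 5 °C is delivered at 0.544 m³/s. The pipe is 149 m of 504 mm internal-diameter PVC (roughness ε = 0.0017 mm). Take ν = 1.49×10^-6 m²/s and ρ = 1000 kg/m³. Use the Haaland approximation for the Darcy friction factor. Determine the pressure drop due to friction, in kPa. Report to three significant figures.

V = 4Q/(πD²) = 4·0.544/(π·0.504²) = 2.727 m/s
Re = VD/ν = 2.727·0.504/1.49×10^-6 = 9.22×10^5 → turbulent
ε/D = 0.0017/504 = 3.37×10^-6
Haaland: f = 0.01180
h_f = f(L/D)V²/(2g) = 0.01180·(149/0.504)·2.727²/(2·9.81) = 1.322 m
Δp = ρg·h_f = 1000·9.81·1.322 = 12.97 kPa

Δp ≈ 13.0 kPa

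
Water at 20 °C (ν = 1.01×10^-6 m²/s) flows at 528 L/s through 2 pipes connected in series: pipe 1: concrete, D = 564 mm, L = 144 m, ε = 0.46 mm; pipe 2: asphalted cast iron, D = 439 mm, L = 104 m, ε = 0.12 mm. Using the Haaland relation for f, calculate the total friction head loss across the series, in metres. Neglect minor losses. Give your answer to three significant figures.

H ≈ 3.33 m

Pipe 1: V = 2.113 m/s, Re = 1.18×10^6, ε/D = 8.16×10^-4, f = 0.01900, h_1 = f(L/D)V²/2g = 1.104 m
Pipe 2: V = 3.488 m/s, Re = 1.52×10^6, ε/D = 2.73×10^-4, f = 0.01514, h_2 = f(L/D)V²/2g = 2.224 m
Series → Q common, losses add: H = Σh = 3.328 m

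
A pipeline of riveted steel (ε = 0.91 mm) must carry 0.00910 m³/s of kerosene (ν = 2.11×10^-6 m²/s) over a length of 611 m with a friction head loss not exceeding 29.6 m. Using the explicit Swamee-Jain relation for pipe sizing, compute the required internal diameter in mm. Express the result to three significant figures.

Swamee-Jain (Type III): D = 0.66·[ε^1.25·(LQ²/(gh_f))^4.75 + ν·Q^9.4·(L/(gh_f))^5.2]^0.04
LQ²/(gh_f) = 1.742×10^-4; L/(gh_f) = 2.104
Term 1 = ε^1.25·(…)^4.75 = 2.21×10^-22; Term 2 = ν·Q^9.4·(…)^5.2 = 6.60×10^-24
D = 0.66·(2.21×10^-22 + 6.60×10^-24)^0.04 = 0.08991 m = 89.9 mm
Check: V = 1.43 m/s, Re = 6.11×10^4, f = 0.03936, h_f = 28.0 m ≈ 29.6 m ✓

D ≈ 89.9 mm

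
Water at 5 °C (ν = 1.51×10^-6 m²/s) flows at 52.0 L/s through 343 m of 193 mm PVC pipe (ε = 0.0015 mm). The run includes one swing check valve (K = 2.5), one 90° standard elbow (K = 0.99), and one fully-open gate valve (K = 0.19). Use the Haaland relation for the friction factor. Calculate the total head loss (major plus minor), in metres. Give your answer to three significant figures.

V = 4Q/(πD²) = 1.777 m/s; V²/2g = 0.1610 m
Re = 2.27×10^5, ε/D = 7.77×10^-6 → f = 0.01517 (Haaland)
Major: h_f = f(L/D)·V²/2g = 0.01517·1777·0.1610 = 4.342 m
Minor: ΣK = 3.68; h_m = ΣK·V²/2g = 0.5926 m
Total H_L = 4.342 + 0.5926 = 4.934 m

H_L ≈ 4.93 m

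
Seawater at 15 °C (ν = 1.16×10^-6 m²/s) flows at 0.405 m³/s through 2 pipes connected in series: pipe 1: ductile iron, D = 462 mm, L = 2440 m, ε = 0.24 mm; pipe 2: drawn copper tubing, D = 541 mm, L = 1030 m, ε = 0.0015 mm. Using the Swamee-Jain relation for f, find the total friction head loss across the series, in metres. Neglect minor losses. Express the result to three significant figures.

Pipe 1: V = 2.416 m/s, Re = 9.62×10^5, ε/D = 5.19×10^-4, f = 0.01745, h_1 = f(L/D)V²/2g = 27.42 m
Pipe 2: V = 1.762 m/s, Re = 8.22×10^5, ε/D = 2.77×10^-6, f = 0.01206, h_2 = f(L/D)V²/2g = 3.633 m
Series → Q common, losses add: H = Σh = 31.05 m

H ≈ 31.1 m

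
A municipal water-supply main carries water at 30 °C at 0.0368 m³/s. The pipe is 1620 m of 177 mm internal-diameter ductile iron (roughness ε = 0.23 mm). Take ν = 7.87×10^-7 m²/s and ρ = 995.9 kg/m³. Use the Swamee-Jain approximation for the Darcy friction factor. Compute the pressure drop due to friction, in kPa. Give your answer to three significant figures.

Δp ≈ 222 kPa

V = 4Q/(πD²) = 4·0.0368/(π·0.177²) = 1.496 m/s
Re = VD/ν = 1.496·0.177/7.87×10^-7 = 3.36×10^5 → turbulent
ε/D = 0.23/177 = 0.00130
Swamee-Jain: f = 0.02182
h_f = f(L/D)V²/(2g) = 0.02182·(1620/0.177)·1.496²/(2·9.81) = 22.77 m
Δp = ρg·h_f = 995.9·9.81·22.77 = 222.4 kPa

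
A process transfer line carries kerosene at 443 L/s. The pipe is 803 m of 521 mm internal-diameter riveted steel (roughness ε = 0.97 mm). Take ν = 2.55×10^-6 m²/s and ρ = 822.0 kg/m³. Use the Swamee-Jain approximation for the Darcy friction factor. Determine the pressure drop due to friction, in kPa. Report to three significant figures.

V = 4Q/(πD²) = 4·0.443/(π·0.521²) = 2.078 m/s
Re = VD/ν = 2.078·0.521/2.55×10^-6 = 4.25×10^5 → turbulent
ε/D = 0.97/521 = 0.00186
Swamee-Jain: f = 0.02356
h_f = f(L/D)V²/(2g) = 0.02356·(803/0.521)·2.078²/(2·9.81) = 7.991 m
Δp = ρg·h_f = 822.0·9.81·7.991 = 64.44 kPa

Δp ≈ 64.4 kPa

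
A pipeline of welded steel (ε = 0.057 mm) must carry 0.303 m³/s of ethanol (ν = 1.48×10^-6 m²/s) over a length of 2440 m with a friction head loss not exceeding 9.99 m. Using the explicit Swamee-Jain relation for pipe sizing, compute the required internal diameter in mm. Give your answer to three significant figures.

D ≈ 491 mm

Swamee-Jain (Type III): D = 0.66·[ε^1.25·(LQ²/(gh_f))^4.75 + ν·Q^9.4·(L/(gh_f))^5.2]^0.04
LQ²/(gh_f) = 2.286; L/(gh_f) = 24.90
Term 1 = ε^1.25·(…)^4.75 = 2.51×10^-4; Term 2 = ν·Q^9.4·(…)^5.2 = 3.60×10^-4
D = 0.66·(2.51×10^-4 + 3.60×10^-4)^0.04 = 0.4909 m = 491 mm
Check: V = 1.60 m/s, Re = 5.31×10^5, f = 0.01456, h_f = 9.45 m ≈ 9.99 m ✓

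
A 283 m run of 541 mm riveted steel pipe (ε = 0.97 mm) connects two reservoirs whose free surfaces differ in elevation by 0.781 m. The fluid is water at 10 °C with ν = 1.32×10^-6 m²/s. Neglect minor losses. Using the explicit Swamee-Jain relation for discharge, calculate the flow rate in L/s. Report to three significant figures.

Q ≈ 258 L/s

Swamee-Jain (Type II): Q = -0.965·√(gD⁵h_f/L)·ln[ε/(3.7D) + √(3.17ν²L/(gD³h_f))]
√(gD⁵h_f/L) = √(9.81·0.541⁵·0.781/283) = 0.03542
ε/(3.7D) = 4.85×10^-4; √(3.17ν²L/(gD³h_f)) = 3.59×10^-5
Q = -0.965·0.03542·ln(5.205×10^-4) = 0.2584 m³/s
Check: V = 1.12 m/s, Re = 4.61×10^5, f = 0.02330, h_f = 0.785 m ≈ 0.781 m ✓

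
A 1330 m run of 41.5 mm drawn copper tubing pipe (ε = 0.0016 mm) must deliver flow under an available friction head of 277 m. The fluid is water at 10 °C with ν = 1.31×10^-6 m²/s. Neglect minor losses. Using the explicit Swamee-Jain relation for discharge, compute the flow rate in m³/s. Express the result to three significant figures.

Q ≈ 0.00411 m³/s

Swamee-Jain (Type II): Q = -0.965·√(gD⁵h_f/L)·ln[ε/(3.7D) + √(3.17ν²L/(gD³h_f))]
√(gD⁵h_f/L) = √(9.81·0.0415⁵·277/1330) = 5.015×10^-4
ε/(3.7D) = 1.04×10^-5; √(3.17ν²L/(gD³h_f)) = 1.93×10^-4
Q = -0.965·5.015×10^-4·ln(2.034×10^-4) = 0.004114 m³/s
Check: V = 3.04 m/s, Re = 9.63×10^4, f = 0.01823, h_f = 275 m ≈ 277 m ✓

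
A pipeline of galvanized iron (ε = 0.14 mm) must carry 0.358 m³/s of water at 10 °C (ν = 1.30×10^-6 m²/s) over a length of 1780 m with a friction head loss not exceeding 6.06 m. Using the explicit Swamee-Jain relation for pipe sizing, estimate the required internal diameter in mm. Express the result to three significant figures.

D ≈ 555 mm

Swamee-Jain (Type III): D = 0.66·[ε^1.25·(LQ²/(gh_f))^4.75 + ν·Q^9.4·(L/(gh_f))^5.2]^0.04
LQ²/(gh_f) = 3.837; L/(gh_f) = 29.94
Term 1 = ε^1.25·(…)^4.75 = 0.00905; Term 2 = ν·Q^9.4·(…)^5.2 = 0.00395
D = 0.66·(0.00905 + 0.00395)^0.04 = 0.5548 m = 555 mm
Check: V = 1.48 m/s, Re = 6.32×10^5, f = 0.01572, h_f = 5.64 m ≈ 6.06 m ✓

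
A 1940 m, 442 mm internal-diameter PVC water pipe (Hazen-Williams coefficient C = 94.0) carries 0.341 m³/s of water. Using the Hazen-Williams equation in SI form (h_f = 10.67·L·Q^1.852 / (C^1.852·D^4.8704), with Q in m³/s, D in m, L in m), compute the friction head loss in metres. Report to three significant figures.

h_f = 10.67·1940·0.341^1.852 / (94.0^1.852·0.442^4.8704) = 33.37 m

h_f ≈ 33.4 m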